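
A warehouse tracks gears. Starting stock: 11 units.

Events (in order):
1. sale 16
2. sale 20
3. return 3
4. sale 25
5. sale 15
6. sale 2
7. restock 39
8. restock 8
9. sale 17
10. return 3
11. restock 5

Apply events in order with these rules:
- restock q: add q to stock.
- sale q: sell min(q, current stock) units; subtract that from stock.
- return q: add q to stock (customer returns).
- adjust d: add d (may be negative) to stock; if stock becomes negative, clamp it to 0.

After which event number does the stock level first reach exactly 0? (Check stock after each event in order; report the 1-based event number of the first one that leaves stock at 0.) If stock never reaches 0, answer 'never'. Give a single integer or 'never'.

Answer: 1

Derivation:
Processing events:
Start: stock = 11
  Event 1 (sale 16): sell min(16,11)=11. stock: 11 - 11 = 0. total_sold = 11
  Event 2 (sale 20): sell min(20,0)=0. stock: 0 - 0 = 0. total_sold = 11
  Event 3 (return 3): 0 + 3 = 3
  Event 4 (sale 25): sell min(25,3)=3. stock: 3 - 3 = 0. total_sold = 14
  Event 5 (sale 15): sell min(15,0)=0. stock: 0 - 0 = 0. total_sold = 14
  Event 6 (sale 2): sell min(2,0)=0. stock: 0 - 0 = 0. total_sold = 14
  Event 7 (restock 39): 0 + 39 = 39
  Event 8 (restock 8): 39 + 8 = 47
  Event 9 (sale 17): sell min(17,47)=17. stock: 47 - 17 = 30. total_sold = 31
  Event 10 (return 3): 30 + 3 = 33
  Event 11 (restock 5): 33 + 5 = 38
Final: stock = 38, total_sold = 31

First zero at event 1.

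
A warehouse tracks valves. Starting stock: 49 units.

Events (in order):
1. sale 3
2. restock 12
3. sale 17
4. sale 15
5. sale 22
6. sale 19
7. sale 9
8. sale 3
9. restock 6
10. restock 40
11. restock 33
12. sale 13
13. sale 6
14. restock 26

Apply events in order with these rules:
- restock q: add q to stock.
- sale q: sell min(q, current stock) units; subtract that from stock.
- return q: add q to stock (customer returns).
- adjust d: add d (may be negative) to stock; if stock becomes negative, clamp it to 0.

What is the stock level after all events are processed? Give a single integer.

Processing events:
Start: stock = 49
  Event 1 (sale 3): sell min(3,49)=3. stock: 49 - 3 = 46. total_sold = 3
  Event 2 (restock 12): 46 + 12 = 58
  Event 3 (sale 17): sell min(17,58)=17. stock: 58 - 17 = 41. total_sold = 20
  Event 4 (sale 15): sell min(15,41)=15. stock: 41 - 15 = 26. total_sold = 35
  Event 5 (sale 22): sell min(22,26)=22. stock: 26 - 22 = 4. total_sold = 57
  Event 6 (sale 19): sell min(19,4)=4. stock: 4 - 4 = 0. total_sold = 61
  Event 7 (sale 9): sell min(9,0)=0. stock: 0 - 0 = 0. total_sold = 61
  Event 8 (sale 3): sell min(3,0)=0. stock: 0 - 0 = 0. total_sold = 61
  Event 9 (restock 6): 0 + 6 = 6
  Event 10 (restock 40): 6 + 40 = 46
  Event 11 (restock 33): 46 + 33 = 79
  Event 12 (sale 13): sell min(13,79)=13. stock: 79 - 13 = 66. total_sold = 74
  Event 13 (sale 6): sell min(6,66)=6. stock: 66 - 6 = 60. total_sold = 80
  Event 14 (restock 26): 60 + 26 = 86
Final: stock = 86, total_sold = 80

Answer: 86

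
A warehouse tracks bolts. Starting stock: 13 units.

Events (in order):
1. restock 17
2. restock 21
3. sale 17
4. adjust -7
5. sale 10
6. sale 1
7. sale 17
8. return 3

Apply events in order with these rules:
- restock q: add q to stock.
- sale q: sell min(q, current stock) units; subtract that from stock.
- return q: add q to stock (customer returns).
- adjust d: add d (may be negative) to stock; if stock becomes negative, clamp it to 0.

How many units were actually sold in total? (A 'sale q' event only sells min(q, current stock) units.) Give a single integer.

Answer: 44

Derivation:
Processing events:
Start: stock = 13
  Event 1 (restock 17): 13 + 17 = 30
  Event 2 (restock 21): 30 + 21 = 51
  Event 3 (sale 17): sell min(17,51)=17. stock: 51 - 17 = 34. total_sold = 17
  Event 4 (adjust -7): 34 + -7 = 27
  Event 5 (sale 10): sell min(10,27)=10. stock: 27 - 10 = 17. total_sold = 27
  Event 6 (sale 1): sell min(1,17)=1. stock: 17 - 1 = 16. total_sold = 28
  Event 7 (sale 17): sell min(17,16)=16. stock: 16 - 16 = 0. total_sold = 44
  Event 8 (return 3): 0 + 3 = 3
Final: stock = 3, total_sold = 44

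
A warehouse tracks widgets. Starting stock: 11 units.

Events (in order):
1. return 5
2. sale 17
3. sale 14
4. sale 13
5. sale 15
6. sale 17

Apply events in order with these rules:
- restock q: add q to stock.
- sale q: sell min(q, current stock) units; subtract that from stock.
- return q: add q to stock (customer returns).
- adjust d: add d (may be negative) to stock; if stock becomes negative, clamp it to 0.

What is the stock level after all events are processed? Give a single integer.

Processing events:
Start: stock = 11
  Event 1 (return 5): 11 + 5 = 16
  Event 2 (sale 17): sell min(17,16)=16. stock: 16 - 16 = 0. total_sold = 16
  Event 3 (sale 14): sell min(14,0)=0. stock: 0 - 0 = 0. total_sold = 16
  Event 4 (sale 13): sell min(13,0)=0. stock: 0 - 0 = 0. total_sold = 16
  Event 5 (sale 15): sell min(15,0)=0. stock: 0 - 0 = 0. total_sold = 16
  Event 6 (sale 17): sell min(17,0)=0. stock: 0 - 0 = 0. total_sold = 16
Final: stock = 0, total_sold = 16

Answer: 0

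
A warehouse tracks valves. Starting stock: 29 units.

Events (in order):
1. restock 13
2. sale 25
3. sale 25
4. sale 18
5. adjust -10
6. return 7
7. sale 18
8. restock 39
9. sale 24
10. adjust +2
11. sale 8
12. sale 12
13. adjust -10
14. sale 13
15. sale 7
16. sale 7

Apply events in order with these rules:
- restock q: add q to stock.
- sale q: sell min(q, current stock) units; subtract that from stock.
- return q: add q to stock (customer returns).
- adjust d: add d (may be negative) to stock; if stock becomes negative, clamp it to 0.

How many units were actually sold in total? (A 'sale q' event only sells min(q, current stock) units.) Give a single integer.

Answer: 90

Derivation:
Processing events:
Start: stock = 29
  Event 1 (restock 13): 29 + 13 = 42
  Event 2 (sale 25): sell min(25,42)=25. stock: 42 - 25 = 17. total_sold = 25
  Event 3 (sale 25): sell min(25,17)=17. stock: 17 - 17 = 0. total_sold = 42
  Event 4 (sale 18): sell min(18,0)=0. stock: 0 - 0 = 0. total_sold = 42
  Event 5 (adjust -10): 0 + -10 = 0 (clamped to 0)
  Event 6 (return 7): 0 + 7 = 7
  Event 7 (sale 18): sell min(18,7)=7. stock: 7 - 7 = 0. total_sold = 49
  Event 8 (restock 39): 0 + 39 = 39
  Event 9 (sale 24): sell min(24,39)=24. stock: 39 - 24 = 15. total_sold = 73
  Event 10 (adjust +2): 15 + 2 = 17
  Event 11 (sale 8): sell min(8,17)=8. stock: 17 - 8 = 9. total_sold = 81
  Event 12 (sale 12): sell min(12,9)=9. stock: 9 - 9 = 0. total_sold = 90
  Event 13 (adjust -10): 0 + -10 = 0 (clamped to 0)
  Event 14 (sale 13): sell min(13,0)=0. stock: 0 - 0 = 0. total_sold = 90
  Event 15 (sale 7): sell min(7,0)=0. stock: 0 - 0 = 0. total_sold = 90
  Event 16 (sale 7): sell min(7,0)=0. stock: 0 - 0 = 0. total_sold = 90
Final: stock = 0, total_sold = 90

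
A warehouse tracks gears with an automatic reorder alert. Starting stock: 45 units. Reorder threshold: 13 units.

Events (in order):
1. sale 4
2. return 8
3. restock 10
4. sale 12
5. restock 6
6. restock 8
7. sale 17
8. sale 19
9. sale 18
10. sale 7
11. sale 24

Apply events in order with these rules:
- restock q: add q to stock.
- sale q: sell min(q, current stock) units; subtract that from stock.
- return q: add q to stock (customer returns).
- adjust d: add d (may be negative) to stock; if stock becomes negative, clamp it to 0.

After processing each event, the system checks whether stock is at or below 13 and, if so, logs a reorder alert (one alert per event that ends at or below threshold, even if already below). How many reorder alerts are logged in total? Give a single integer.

Processing events:
Start: stock = 45
  Event 1 (sale 4): sell min(4,45)=4. stock: 45 - 4 = 41. total_sold = 4
  Event 2 (return 8): 41 + 8 = 49
  Event 3 (restock 10): 49 + 10 = 59
  Event 4 (sale 12): sell min(12,59)=12. stock: 59 - 12 = 47. total_sold = 16
  Event 5 (restock 6): 47 + 6 = 53
  Event 6 (restock 8): 53 + 8 = 61
  Event 7 (sale 17): sell min(17,61)=17. stock: 61 - 17 = 44. total_sold = 33
  Event 8 (sale 19): sell min(19,44)=19. stock: 44 - 19 = 25. total_sold = 52
  Event 9 (sale 18): sell min(18,25)=18. stock: 25 - 18 = 7. total_sold = 70
  Event 10 (sale 7): sell min(7,7)=7. stock: 7 - 7 = 0. total_sold = 77
  Event 11 (sale 24): sell min(24,0)=0. stock: 0 - 0 = 0. total_sold = 77
Final: stock = 0, total_sold = 77

Checking against threshold 13:
  After event 1: stock=41 > 13
  After event 2: stock=49 > 13
  After event 3: stock=59 > 13
  After event 4: stock=47 > 13
  After event 5: stock=53 > 13
  After event 6: stock=61 > 13
  After event 7: stock=44 > 13
  After event 8: stock=25 > 13
  After event 9: stock=7 <= 13 -> ALERT
  After event 10: stock=0 <= 13 -> ALERT
  After event 11: stock=0 <= 13 -> ALERT
Alert events: [9, 10, 11]. Count = 3

Answer: 3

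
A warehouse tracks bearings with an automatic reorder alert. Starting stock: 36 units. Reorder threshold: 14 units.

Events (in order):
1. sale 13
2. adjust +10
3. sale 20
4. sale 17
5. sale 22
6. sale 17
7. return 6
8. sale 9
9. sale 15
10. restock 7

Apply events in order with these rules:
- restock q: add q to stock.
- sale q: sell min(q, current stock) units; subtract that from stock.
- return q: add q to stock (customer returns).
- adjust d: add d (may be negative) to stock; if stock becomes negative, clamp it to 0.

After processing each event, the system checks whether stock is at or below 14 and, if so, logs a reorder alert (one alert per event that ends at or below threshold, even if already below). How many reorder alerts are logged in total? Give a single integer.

Processing events:
Start: stock = 36
  Event 1 (sale 13): sell min(13,36)=13. stock: 36 - 13 = 23. total_sold = 13
  Event 2 (adjust +10): 23 + 10 = 33
  Event 3 (sale 20): sell min(20,33)=20. stock: 33 - 20 = 13. total_sold = 33
  Event 4 (sale 17): sell min(17,13)=13. stock: 13 - 13 = 0. total_sold = 46
  Event 5 (sale 22): sell min(22,0)=0. stock: 0 - 0 = 0. total_sold = 46
  Event 6 (sale 17): sell min(17,0)=0. stock: 0 - 0 = 0. total_sold = 46
  Event 7 (return 6): 0 + 6 = 6
  Event 8 (sale 9): sell min(9,6)=6. stock: 6 - 6 = 0. total_sold = 52
  Event 9 (sale 15): sell min(15,0)=0. stock: 0 - 0 = 0. total_sold = 52
  Event 10 (restock 7): 0 + 7 = 7
Final: stock = 7, total_sold = 52

Checking against threshold 14:
  After event 1: stock=23 > 14
  After event 2: stock=33 > 14
  After event 3: stock=13 <= 14 -> ALERT
  After event 4: stock=0 <= 14 -> ALERT
  After event 5: stock=0 <= 14 -> ALERT
  After event 6: stock=0 <= 14 -> ALERT
  After event 7: stock=6 <= 14 -> ALERT
  After event 8: stock=0 <= 14 -> ALERT
  After event 9: stock=0 <= 14 -> ALERT
  After event 10: stock=7 <= 14 -> ALERT
Alert events: [3, 4, 5, 6, 7, 8, 9, 10]. Count = 8

Answer: 8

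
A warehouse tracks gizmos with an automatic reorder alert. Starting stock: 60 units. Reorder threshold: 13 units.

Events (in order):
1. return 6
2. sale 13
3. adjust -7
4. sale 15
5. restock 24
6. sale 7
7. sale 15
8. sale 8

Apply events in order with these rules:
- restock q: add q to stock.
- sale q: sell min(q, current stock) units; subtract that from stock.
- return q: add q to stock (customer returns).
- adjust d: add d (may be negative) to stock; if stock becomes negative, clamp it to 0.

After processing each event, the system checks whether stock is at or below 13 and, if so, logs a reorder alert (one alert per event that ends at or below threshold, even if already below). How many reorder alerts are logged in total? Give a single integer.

Processing events:
Start: stock = 60
  Event 1 (return 6): 60 + 6 = 66
  Event 2 (sale 13): sell min(13,66)=13. stock: 66 - 13 = 53. total_sold = 13
  Event 3 (adjust -7): 53 + -7 = 46
  Event 4 (sale 15): sell min(15,46)=15. stock: 46 - 15 = 31. total_sold = 28
  Event 5 (restock 24): 31 + 24 = 55
  Event 6 (sale 7): sell min(7,55)=7. stock: 55 - 7 = 48. total_sold = 35
  Event 7 (sale 15): sell min(15,48)=15. stock: 48 - 15 = 33. total_sold = 50
  Event 8 (sale 8): sell min(8,33)=8. stock: 33 - 8 = 25. total_sold = 58
Final: stock = 25, total_sold = 58

Checking against threshold 13:
  After event 1: stock=66 > 13
  After event 2: stock=53 > 13
  After event 3: stock=46 > 13
  After event 4: stock=31 > 13
  After event 5: stock=55 > 13
  After event 6: stock=48 > 13
  After event 7: stock=33 > 13
  After event 8: stock=25 > 13
Alert events: []. Count = 0

Answer: 0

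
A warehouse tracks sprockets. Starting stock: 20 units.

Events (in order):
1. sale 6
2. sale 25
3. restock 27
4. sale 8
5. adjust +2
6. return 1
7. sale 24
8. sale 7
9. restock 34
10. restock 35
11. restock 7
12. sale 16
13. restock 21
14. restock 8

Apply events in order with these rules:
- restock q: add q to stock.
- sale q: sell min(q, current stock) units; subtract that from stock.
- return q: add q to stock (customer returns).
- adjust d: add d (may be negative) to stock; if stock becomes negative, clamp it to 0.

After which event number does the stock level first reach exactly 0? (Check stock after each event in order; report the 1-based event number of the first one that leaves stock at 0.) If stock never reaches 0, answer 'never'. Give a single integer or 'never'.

Processing events:
Start: stock = 20
  Event 1 (sale 6): sell min(6,20)=6. stock: 20 - 6 = 14. total_sold = 6
  Event 2 (sale 25): sell min(25,14)=14. stock: 14 - 14 = 0. total_sold = 20
  Event 3 (restock 27): 0 + 27 = 27
  Event 4 (sale 8): sell min(8,27)=8. stock: 27 - 8 = 19. total_sold = 28
  Event 5 (adjust +2): 19 + 2 = 21
  Event 6 (return 1): 21 + 1 = 22
  Event 7 (sale 24): sell min(24,22)=22. stock: 22 - 22 = 0. total_sold = 50
  Event 8 (sale 7): sell min(7,0)=0. stock: 0 - 0 = 0. total_sold = 50
  Event 9 (restock 34): 0 + 34 = 34
  Event 10 (restock 35): 34 + 35 = 69
  Event 11 (restock 7): 69 + 7 = 76
  Event 12 (sale 16): sell min(16,76)=16. stock: 76 - 16 = 60. total_sold = 66
  Event 13 (restock 21): 60 + 21 = 81
  Event 14 (restock 8): 81 + 8 = 89
Final: stock = 89, total_sold = 66

First zero at event 2.

Answer: 2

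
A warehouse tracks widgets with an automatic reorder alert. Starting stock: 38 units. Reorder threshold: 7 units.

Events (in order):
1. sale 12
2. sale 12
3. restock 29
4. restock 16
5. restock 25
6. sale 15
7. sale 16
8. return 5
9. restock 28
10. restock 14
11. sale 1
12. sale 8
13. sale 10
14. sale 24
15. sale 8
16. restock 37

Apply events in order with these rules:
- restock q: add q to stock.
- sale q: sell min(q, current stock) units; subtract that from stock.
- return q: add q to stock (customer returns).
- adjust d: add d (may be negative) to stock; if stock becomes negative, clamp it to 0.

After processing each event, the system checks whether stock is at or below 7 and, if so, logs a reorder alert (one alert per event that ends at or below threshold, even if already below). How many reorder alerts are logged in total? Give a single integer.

Processing events:
Start: stock = 38
  Event 1 (sale 12): sell min(12,38)=12. stock: 38 - 12 = 26. total_sold = 12
  Event 2 (sale 12): sell min(12,26)=12. stock: 26 - 12 = 14. total_sold = 24
  Event 3 (restock 29): 14 + 29 = 43
  Event 4 (restock 16): 43 + 16 = 59
  Event 5 (restock 25): 59 + 25 = 84
  Event 6 (sale 15): sell min(15,84)=15. stock: 84 - 15 = 69. total_sold = 39
  Event 7 (sale 16): sell min(16,69)=16. stock: 69 - 16 = 53. total_sold = 55
  Event 8 (return 5): 53 + 5 = 58
  Event 9 (restock 28): 58 + 28 = 86
  Event 10 (restock 14): 86 + 14 = 100
  Event 11 (sale 1): sell min(1,100)=1. stock: 100 - 1 = 99. total_sold = 56
  Event 12 (sale 8): sell min(8,99)=8. stock: 99 - 8 = 91. total_sold = 64
  Event 13 (sale 10): sell min(10,91)=10. stock: 91 - 10 = 81. total_sold = 74
  Event 14 (sale 24): sell min(24,81)=24. stock: 81 - 24 = 57. total_sold = 98
  Event 15 (sale 8): sell min(8,57)=8. stock: 57 - 8 = 49. total_sold = 106
  Event 16 (restock 37): 49 + 37 = 86
Final: stock = 86, total_sold = 106

Checking against threshold 7:
  After event 1: stock=26 > 7
  After event 2: stock=14 > 7
  After event 3: stock=43 > 7
  After event 4: stock=59 > 7
  After event 5: stock=84 > 7
  After event 6: stock=69 > 7
  After event 7: stock=53 > 7
  After event 8: stock=58 > 7
  After event 9: stock=86 > 7
  After event 10: stock=100 > 7
  After event 11: stock=99 > 7
  After event 12: stock=91 > 7
  After event 13: stock=81 > 7
  After event 14: stock=57 > 7
  After event 15: stock=49 > 7
  After event 16: stock=86 > 7
Alert events: []. Count = 0

Answer: 0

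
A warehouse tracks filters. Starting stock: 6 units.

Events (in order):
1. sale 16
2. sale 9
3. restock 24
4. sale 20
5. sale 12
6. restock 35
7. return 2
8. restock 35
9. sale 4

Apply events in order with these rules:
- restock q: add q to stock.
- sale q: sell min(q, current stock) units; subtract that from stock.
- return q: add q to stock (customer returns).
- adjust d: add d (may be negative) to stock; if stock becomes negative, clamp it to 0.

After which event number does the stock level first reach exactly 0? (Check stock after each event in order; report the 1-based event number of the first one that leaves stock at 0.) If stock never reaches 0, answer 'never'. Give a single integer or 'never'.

Processing events:
Start: stock = 6
  Event 1 (sale 16): sell min(16,6)=6. stock: 6 - 6 = 0. total_sold = 6
  Event 2 (sale 9): sell min(9,0)=0. stock: 0 - 0 = 0. total_sold = 6
  Event 3 (restock 24): 0 + 24 = 24
  Event 4 (sale 20): sell min(20,24)=20. stock: 24 - 20 = 4. total_sold = 26
  Event 5 (sale 12): sell min(12,4)=4. stock: 4 - 4 = 0. total_sold = 30
  Event 6 (restock 35): 0 + 35 = 35
  Event 7 (return 2): 35 + 2 = 37
  Event 8 (restock 35): 37 + 35 = 72
  Event 9 (sale 4): sell min(4,72)=4. stock: 72 - 4 = 68. total_sold = 34
Final: stock = 68, total_sold = 34

First zero at event 1.

Answer: 1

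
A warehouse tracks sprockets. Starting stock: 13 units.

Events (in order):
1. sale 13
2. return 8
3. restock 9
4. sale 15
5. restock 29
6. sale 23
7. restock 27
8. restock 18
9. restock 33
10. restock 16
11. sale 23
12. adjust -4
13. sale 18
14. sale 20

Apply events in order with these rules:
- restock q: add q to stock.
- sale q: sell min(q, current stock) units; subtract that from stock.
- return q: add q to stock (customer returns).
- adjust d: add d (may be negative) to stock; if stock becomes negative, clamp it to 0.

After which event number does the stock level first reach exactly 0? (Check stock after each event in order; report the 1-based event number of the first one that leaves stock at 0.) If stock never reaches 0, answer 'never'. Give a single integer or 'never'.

Answer: 1

Derivation:
Processing events:
Start: stock = 13
  Event 1 (sale 13): sell min(13,13)=13. stock: 13 - 13 = 0. total_sold = 13
  Event 2 (return 8): 0 + 8 = 8
  Event 3 (restock 9): 8 + 9 = 17
  Event 4 (sale 15): sell min(15,17)=15. stock: 17 - 15 = 2. total_sold = 28
  Event 5 (restock 29): 2 + 29 = 31
  Event 6 (sale 23): sell min(23,31)=23. stock: 31 - 23 = 8. total_sold = 51
  Event 7 (restock 27): 8 + 27 = 35
  Event 8 (restock 18): 35 + 18 = 53
  Event 9 (restock 33): 53 + 33 = 86
  Event 10 (restock 16): 86 + 16 = 102
  Event 11 (sale 23): sell min(23,102)=23. stock: 102 - 23 = 79. total_sold = 74
  Event 12 (adjust -4): 79 + -4 = 75
  Event 13 (sale 18): sell min(18,75)=18. stock: 75 - 18 = 57. total_sold = 92
  Event 14 (sale 20): sell min(20,57)=20. stock: 57 - 20 = 37. total_sold = 112
Final: stock = 37, total_sold = 112

First zero at event 1.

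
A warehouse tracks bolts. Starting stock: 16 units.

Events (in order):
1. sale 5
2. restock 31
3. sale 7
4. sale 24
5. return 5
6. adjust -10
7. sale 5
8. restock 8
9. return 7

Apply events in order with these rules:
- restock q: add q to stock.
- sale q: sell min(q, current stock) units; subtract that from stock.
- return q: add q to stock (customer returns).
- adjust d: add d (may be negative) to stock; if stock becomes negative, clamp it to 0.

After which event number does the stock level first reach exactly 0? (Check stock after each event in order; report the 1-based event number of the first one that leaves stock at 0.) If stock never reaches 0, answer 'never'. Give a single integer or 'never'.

Processing events:
Start: stock = 16
  Event 1 (sale 5): sell min(5,16)=5. stock: 16 - 5 = 11. total_sold = 5
  Event 2 (restock 31): 11 + 31 = 42
  Event 3 (sale 7): sell min(7,42)=7. stock: 42 - 7 = 35. total_sold = 12
  Event 4 (sale 24): sell min(24,35)=24. stock: 35 - 24 = 11. total_sold = 36
  Event 5 (return 5): 11 + 5 = 16
  Event 6 (adjust -10): 16 + -10 = 6
  Event 7 (sale 5): sell min(5,6)=5. stock: 6 - 5 = 1. total_sold = 41
  Event 8 (restock 8): 1 + 8 = 9
  Event 9 (return 7): 9 + 7 = 16
Final: stock = 16, total_sold = 41

Stock never reaches 0.

Answer: never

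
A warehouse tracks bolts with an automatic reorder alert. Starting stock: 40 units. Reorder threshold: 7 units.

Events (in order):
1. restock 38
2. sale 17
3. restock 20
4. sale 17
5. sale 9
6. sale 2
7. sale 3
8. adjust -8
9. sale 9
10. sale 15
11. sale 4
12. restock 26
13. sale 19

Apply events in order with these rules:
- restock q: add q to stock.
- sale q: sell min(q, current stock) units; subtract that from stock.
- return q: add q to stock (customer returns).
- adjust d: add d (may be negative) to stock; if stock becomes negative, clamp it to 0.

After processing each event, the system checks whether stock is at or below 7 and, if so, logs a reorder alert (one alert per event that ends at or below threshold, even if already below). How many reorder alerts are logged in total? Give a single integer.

Answer: 0

Derivation:
Processing events:
Start: stock = 40
  Event 1 (restock 38): 40 + 38 = 78
  Event 2 (sale 17): sell min(17,78)=17. stock: 78 - 17 = 61. total_sold = 17
  Event 3 (restock 20): 61 + 20 = 81
  Event 4 (sale 17): sell min(17,81)=17. stock: 81 - 17 = 64. total_sold = 34
  Event 5 (sale 9): sell min(9,64)=9. stock: 64 - 9 = 55. total_sold = 43
  Event 6 (sale 2): sell min(2,55)=2. stock: 55 - 2 = 53. total_sold = 45
  Event 7 (sale 3): sell min(3,53)=3. stock: 53 - 3 = 50. total_sold = 48
  Event 8 (adjust -8): 50 + -8 = 42
  Event 9 (sale 9): sell min(9,42)=9. stock: 42 - 9 = 33. total_sold = 57
  Event 10 (sale 15): sell min(15,33)=15. stock: 33 - 15 = 18. total_sold = 72
  Event 11 (sale 4): sell min(4,18)=4. stock: 18 - 4 = 14. total_sold = 76
  Event 12 (restock 26): 14 + 26 = 40
  Event 13 (sale 19): sell min(19,40)=19. stock: 40 - 19 = 21. total_sold = 95
Final: stock = 21, total_sold = 95

Checking against threshold 7:
  After event 1: stock=78 > 7
  After event 2: stock=61 > 7
  After event 3: stock=81 > 7
  After event 4: stock=64 > 7
  After event 5: stock=55 > 7
  After event 6: stock=53 > 7
  After event 7: stock=50 > 7
  After event 8: stock=42 > 7
  After event 9: stock=33 > 7
  After event 10: stock=18 > 7
  After event 11: stock=14 > 7
  After event 12: stock=40 > 7
  After event 13: stock=21 > 7
Alert events: []. Count = 0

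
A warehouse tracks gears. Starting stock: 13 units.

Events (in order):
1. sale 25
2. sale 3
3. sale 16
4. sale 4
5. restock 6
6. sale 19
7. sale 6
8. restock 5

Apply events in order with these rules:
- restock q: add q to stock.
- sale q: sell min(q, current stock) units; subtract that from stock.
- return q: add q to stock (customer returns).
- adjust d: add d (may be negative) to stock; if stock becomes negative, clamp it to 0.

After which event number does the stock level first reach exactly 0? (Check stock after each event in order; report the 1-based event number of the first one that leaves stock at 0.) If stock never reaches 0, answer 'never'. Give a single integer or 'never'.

Answer: 1

Derivation:
Processing events:
Start: stock = 13
  Event 1 (sale 25): sell min(25,13)=13. stock: 13 - 13 = 0. total_sold = 13
  Event 2 (sale 3): sell min(3,0)=0. stock: 0 - 0 = 0. total_sold = 13
  Event 3 (sale 16): sell min(16,0)=0. stock: 0 - 0 = 0. total_sold = 13
  Event 4 (sale 4): sell min(4,0)=0. stock: 0 - 0 = 0. total_sold = 13
  Event 5 (restock 6): 0 + 6 = 6
  Event 6 (sale 19): sell min(19,6)=6. stock: 6 - 6 = 0. total_sold = 19
  Event 7 (sale 6): sell min(6,0)=0. stock: 0 - 0 = 0. total_sold = 19
  Event 8 (restock 5): 0 + 5 = 5
Final: stock = 5, total_sold = 19

First zero at event 1.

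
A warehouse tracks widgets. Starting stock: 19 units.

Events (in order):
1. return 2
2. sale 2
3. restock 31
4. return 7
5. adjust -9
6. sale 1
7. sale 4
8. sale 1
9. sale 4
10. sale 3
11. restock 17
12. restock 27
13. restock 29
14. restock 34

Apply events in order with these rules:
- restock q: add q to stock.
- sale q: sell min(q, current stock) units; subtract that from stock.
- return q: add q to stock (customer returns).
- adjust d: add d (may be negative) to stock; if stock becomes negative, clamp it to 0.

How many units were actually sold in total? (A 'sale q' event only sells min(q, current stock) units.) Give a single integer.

Processing events:
Start: stock = 19
  Event 1 (return 2): 19 + 2 = 21
  Event 2 (sale 2): sell min(2,21)=2. stock: 21 - 2 = 19. total_sold = 2
  Event 3 (restock 31): 19 + 31 = 50
  Event 4 (return 7): 50 + 7 = 57
  Event 5 (adjust -9): 57 + -9 = 48
  Event 6 (sale 1): sell min(1,48)=1. stock: 48 - 1 = 47. total_sold = 3
  Event 7 (sale 4): sell min(4,47)=4. stock: 47 - 4 = 43. total_sold = 7
  Event 8 (sale 1): sell min(1,43)=1. stock: 43 - 1 = 42. total_sold = 8
  Event 9 (sale 4): sell min(4,42)=4. stock: 42 - 4 = 38. total_sold = 12
  Event 10 (sale 3): sell min(3,38)=3. stock: 38 - 3 = 35. total_sold = 15
  Event 11 (restock 17): 35 + 17 = 52
  Event 12 (restock 27): 52 + 27 = 79
  Event 13 (restock 29): 79 + 29 = 108
  Event 14 (restock 34): 108 + 34 = 142
Final: stock = 142, total_sold = 15

Answer: 15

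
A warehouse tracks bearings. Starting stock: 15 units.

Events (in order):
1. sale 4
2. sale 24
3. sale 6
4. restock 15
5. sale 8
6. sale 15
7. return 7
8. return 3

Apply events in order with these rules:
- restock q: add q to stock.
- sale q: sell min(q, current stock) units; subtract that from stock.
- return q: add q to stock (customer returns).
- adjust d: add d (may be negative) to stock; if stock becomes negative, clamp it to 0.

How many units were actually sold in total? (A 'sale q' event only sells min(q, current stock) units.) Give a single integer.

Processing events:
Start: stock = 15
  Event 1 (sale 4): sell min(4,15)=4. stock: 15 - 4 = 11. total_sold = 4
  Event 2 (sale 24): sell min(24,11)=11. stock: 11 - 11 = 0. total_sold = 15
  Event 3 (sale 6): sell min(6,0)=0. stock: 0 - 0 = 0. total_sold = 15
  Event 4 (restock 15): 0 + 15 = 15
  Event 5 (sale 8): sell min(8,15)=8. stock: 15 - 8 = 7. total_sold = 23
  Event 6 (sale 15): sell min(15,7)=7. stock: 7 - 7 = 0. total_sold = 30
  Event 7 (return 7): 0 + 7 = 7
  Event 8 (return 3): 7 + 3 = 10
Final: stock = 10, total_sold = 30

Answer: 30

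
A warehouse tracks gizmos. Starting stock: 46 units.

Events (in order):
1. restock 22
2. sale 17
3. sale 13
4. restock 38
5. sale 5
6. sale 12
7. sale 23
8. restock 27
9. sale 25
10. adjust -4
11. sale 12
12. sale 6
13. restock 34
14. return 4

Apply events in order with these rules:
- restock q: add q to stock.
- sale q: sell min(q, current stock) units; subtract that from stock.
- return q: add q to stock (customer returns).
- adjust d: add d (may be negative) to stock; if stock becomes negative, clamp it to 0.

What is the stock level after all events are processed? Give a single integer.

Answer: 54

Derivation:
Processing events:
Start: stock = 46
  Event 1 (restock 22): 46 + 22 = 68
  Event 2 (sale 17): sell min(17,68)=17. stock: 68 - 17 = 51. total_sold = 17
  Event 3 (sale 13): sell min(13,51)=13. stock: 51 - 13 = 38. total_sold = 30
  Event 4 (restock 38): 38 + 38 = 76
  Event 5 (sale 5): sell min(5,76)=5. stock: 76 - 5 = 71. total_sold = 35
  Event 6 (sale 12): sell min(12,71)=12. stock: 71 - 12 = 59. total_sold = 47
  Event 7 (sale 23): sell min(23,59)=23. stock: 59 - 23 = 36. total_sold = 70
  Event 8 (restock 27): 36 + 27 = 63
  Event 9 (sale 25): sell min(25,63)=25. stock: 63 - 25 = 38. total_sold = 95
  Event 10 (adjust -4): 38 + -4 = 34
  Event 11 (sale 12): sell min(12,34)=12. stock: 34 - 12 = 22. total_sold = 107
  Event 12 (sale 6): sell min(6,22)=6. stock: 22 - 6 = 16. total_sold = 113
  Event 13 (restock 34): 16 + 34 = 50
  Event 14 (return 4): 50 + 4 = 54
Final: stock = 54, total_sold = 113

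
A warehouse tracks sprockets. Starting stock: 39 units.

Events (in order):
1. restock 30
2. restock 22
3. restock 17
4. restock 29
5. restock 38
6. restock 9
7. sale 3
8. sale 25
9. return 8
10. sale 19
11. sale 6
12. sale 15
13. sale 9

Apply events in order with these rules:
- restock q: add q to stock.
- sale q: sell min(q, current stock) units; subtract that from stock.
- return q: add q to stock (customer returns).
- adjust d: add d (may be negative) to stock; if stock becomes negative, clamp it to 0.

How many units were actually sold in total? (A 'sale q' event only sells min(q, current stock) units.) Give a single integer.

Answer: 77

Derivation:
Processing events:
Start: stock = 39
  Event 1 (restock 30): 39 + 30 = 69
  Event 2 (restock 22): 69 + 22 = 91
  Event 3 (restock 17): 91 + 17 = 108
  Event 4 (restock 29): 108 + 29 = 137
  Event 5 (restock 38): 137 + 38 = 175
  Event 6 (restock 9): 175 + 9 = 184
  Event 7 (sale 3): sell min(3,184)=3. stock: 184 - 3 = 181. total_sold = 3
  Event 8 (sale 25): sell min(25,181)=25. stock: 181 - 25 = 156. total_sold = 28
  Event 9 (return 8): 156 + 8 = 164
  Event 10 (sale 19): sell min(19,164)=19. stock: 164 - 19 = 145. total_sold = 47
  Event 11 (sale 6): sell min(6,145)=6. stock: 145 - 6 = 139. total_sold = 53
  Event 12 (sale 15): sell min(15,139)=15. stock: 139 - 15 = 124. total_sold = 68
  Event 13 (sale 9): sell min(9,124)=9. stock: 124 - 9 = 115. total_sold = 77
Final: stock = 115, total_sold = 77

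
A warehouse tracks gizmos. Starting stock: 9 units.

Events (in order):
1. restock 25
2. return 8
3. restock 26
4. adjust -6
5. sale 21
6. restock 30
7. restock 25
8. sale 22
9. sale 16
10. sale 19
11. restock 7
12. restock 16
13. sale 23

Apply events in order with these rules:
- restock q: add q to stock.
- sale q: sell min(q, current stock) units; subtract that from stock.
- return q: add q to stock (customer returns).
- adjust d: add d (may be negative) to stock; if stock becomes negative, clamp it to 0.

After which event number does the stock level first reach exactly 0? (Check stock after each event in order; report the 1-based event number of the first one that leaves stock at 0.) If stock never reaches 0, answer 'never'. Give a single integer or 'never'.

Answer: never

Derivation:
Processing events:
Start: stock = 9
  Event 1 (restock 25): 9 + 25 = 34
  Event 2 (return 8): 34 + 8 = 42
  Event 3 (restock 26): 42 + 26 = 68
  Event 4 (adjust -6): 68 + -6 = 62
  Event 5 (sale 21): sell min(21,62)=21. stock: 62 - 21 = 41. total_sold = 21
  Event 6 (restock 30): 41 + 30 = 71
  Event 7 (restock 25): 71 + 25 = 96
  Event 8 (sale 22): sell min(22,96)=22. stock: 96 - 22 = 74. total_sold = 43
  Event 9 (sale 16): sell min(16,74)=16. stock: 74 - 16 = 58. total_sold = 59
  Event 10 (sale 19): sell min(19,58)=19. stock: 58 - 19 = 39. total_sold = 78
  Event 11 (restock 7): 39 + 7 = 46
  Event 12 (restock 16): 46 + 16 = 62
  Event 13 (sale 23): sell min(23,62)=23. stock: 62 - 23 = 39. total_sold = 101
Final: stock = 39, total_sold = 101

Stock never reaches 0.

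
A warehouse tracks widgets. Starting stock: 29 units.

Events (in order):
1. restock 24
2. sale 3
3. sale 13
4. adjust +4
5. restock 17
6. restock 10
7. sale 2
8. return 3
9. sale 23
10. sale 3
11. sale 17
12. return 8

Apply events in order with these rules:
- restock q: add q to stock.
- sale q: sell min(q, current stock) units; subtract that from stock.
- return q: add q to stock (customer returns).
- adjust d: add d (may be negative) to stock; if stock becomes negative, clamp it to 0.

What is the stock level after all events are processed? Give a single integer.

Answer: 34

Derivation:
Processing events:
Start: stock = 29
  Event 1 (restock 24): 29 + 24 = 53
  Event 2 (sale 3): sell min(3,53)=3. stock: 53 - 3 = 50. total_sold = 3
  Event 3 (sale 13): sell min(13,50)=13. stock: 50 - 13 = 37. total_sold = 16
  Event 4 (adjust +4): 37 + 4 = 41
  Event 5 (restock 17): 41 + 17 = 58
  Event 6 (restock 10): 58 + 10 = 68
  Event 7 (sale 2): sell min(2,68)=2. stock: 68 - 2 = 66. total_sold = 18
  Event 8 (return 3): 66 + 3 = 69
  Event 9 (sale 23): sell min(23,69)=23. stock: 69 - 23 = 46. total_sold = 41
  Event 10 (sale 3): sell min(3,46)=3. stock: 46 - 3 = 43. total_sold = 44
  Event 11 (sale 17): sell min(17,43)=17. stock: 43 - 17 = 26. total_sold = 61
  Event 12 (return 8): 26 + 8 = 34
Final: stock = 34, total_sold = 61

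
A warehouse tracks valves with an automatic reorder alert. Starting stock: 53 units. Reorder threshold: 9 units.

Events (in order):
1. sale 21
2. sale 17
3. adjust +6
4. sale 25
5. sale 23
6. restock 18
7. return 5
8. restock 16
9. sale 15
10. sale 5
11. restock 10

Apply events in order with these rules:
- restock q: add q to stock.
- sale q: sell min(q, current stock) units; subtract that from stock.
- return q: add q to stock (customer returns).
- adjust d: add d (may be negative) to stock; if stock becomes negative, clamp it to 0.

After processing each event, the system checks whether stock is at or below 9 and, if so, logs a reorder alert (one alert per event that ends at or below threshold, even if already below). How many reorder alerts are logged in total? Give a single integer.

Processing events:
Start: stock = 53
  Event 1 (sale 21): sell min(21,53)=21. stock: 53 - 21 = 32. total_sold = 21
  Event 2 (sale 17): sell min(17,32)=17. stock: 32 - 17 = 15. total_sold = 38
  Event 3 (adjust +6): 15 + 6 = 21
  Event 4 (sale 25): sell min(25,21)=21. stock: 21 - 21 = 0. total_sold = 59
  Event 5 (sale 23): sell min(23,0)=0. stock: 0 - 0 = 0. total_sold = 59
  Event 6 (restock 18): 0 + 18 = 18
  Event 7 (return 5): 18 + 5 = 23
  Event 8 (restock 16): 23 + 16 = 39
  Event 9 (sale 15): sell min(15,39)=15. stock: 39 - 15 = 24. total_sold = 74
  Event 10 (sale 5): sell min(5,24)=5. stock: 24 - 5 = 19. total_sold = 79
  Event 11 (restock 10): 19 + 10 = 29
Final: stock = 29, total_sold = 79

Checking against threshold 9:
  After event 1: stock=32 > 9
  After event 2: stock=15 > 9
  After event 3: stock=21 > 9
  After event 4: stock=0 <= 9 -> ALERT
  After event 5: stock=0 <= 9 -> ALERT
  After event 6: stock=18 > 9
  After event 7: stock=23 > 9
  After event 8: stock=39 > 9
  After event 9: stock=24 > 9
  After event 10: stock=19 > 9
  After event 11: stock=29 > 9
Alert events: [4, 5]. Count = 2

Answer: 2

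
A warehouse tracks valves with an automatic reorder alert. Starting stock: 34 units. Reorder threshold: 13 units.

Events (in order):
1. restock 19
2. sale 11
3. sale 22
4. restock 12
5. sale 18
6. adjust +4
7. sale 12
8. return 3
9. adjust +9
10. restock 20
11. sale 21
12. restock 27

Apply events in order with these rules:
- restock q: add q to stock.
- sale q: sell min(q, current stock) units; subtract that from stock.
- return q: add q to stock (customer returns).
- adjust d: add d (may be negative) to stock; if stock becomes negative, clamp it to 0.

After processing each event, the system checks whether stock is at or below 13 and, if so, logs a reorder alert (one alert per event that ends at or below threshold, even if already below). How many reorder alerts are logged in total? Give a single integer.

Answer: 2

Derivation:
Processing events:
Start: stock = 34
  Event 1 (restock 19): 34 + 19 = 53
  Event 2 (sale 11): sell min(11,53)=11. stock: 53 - 11 = 42. total_sold = 11
  Event 3 (sale 22): sell min(22,42)=22. stock: 42 - 22 = 20. total_sold = 33
  Event 4 (restock 12): 20 + 12 = 32
  Event 5 (sale 18): sell min(18,32)=18. stock: 32 - 18 = 14. total_sold = 51
  Event 6 (adjust +4): 14 + 4 = 18
  Event 7 (sale 12): sell min(12,18)=12. stock: 18 - 12 = 6. total_sold = 63
  Event 8 (return 3): 6 + 3 = 9
  Event 9 (adjust +9): 9 + 9 = 18
  Event 10 (restock 20): 18 + 20 = 38
  Event 11 (sale 21): sell min(21,38)=21. stock: 38 - 21 = 17. total_sold = 84
  Event 12 (restock 27): 17 + 27 = 44
Final: stock = 44, total_sold = 84

Checking against threshold 13:
  After event 1: stock=53 > 13
  After event 2: stock=42 > 13
  After event 3: stock=20 > 13
  After event 4: stock=32 > 13
  After event 5: stock=14 > 13
  After event 6: stock=18 > 13
  After event 7: stock=6 <= 13 -> ALERT
  After event 8: stock=9 <= 13 -> ALERT
  After event 9: stock=18 > 13
  After event 10: stock=38 > 13
  After event 11: stock=17 > 13
  After event 12: stock=44 > 13
Alert events: [7, 8]. Count = 2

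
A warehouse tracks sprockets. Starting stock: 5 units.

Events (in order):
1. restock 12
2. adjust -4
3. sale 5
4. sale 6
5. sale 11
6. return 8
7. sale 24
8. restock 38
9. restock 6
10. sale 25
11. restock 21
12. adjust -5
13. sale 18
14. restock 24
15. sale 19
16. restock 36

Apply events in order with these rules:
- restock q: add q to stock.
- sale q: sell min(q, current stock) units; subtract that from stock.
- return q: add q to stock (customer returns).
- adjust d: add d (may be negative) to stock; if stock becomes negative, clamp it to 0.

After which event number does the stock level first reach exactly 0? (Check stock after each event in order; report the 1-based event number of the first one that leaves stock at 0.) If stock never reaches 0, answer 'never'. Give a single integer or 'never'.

Answer: 5

Derivation:
Processing events:
Start: stock = 5
  Event 1 (restock 12): 5 + 12 = 17
  Event 2 (adjust -4): 17 + -4 = 13
  Event 3 (sale 5): sell min(5,13)=5. stock: 13 - 5 = 8. total_sold = 5
  Event 4 (sale 6): sell min(6,8)=6. stock: 8 - 6 = 2. total_sold = 11
  Event 5 (sale 11): sell min(11,2)=2. stock: 2 - 2 = 0. total_sold = 13
  Event 6 (return 8): 0 + 8 = 8
  Event 7 (sale 24): sell min(24,8)=8. stock: 8 - 8 = 0. total_sold = 21
  Event 8 (restock 38): 0 + 38 = 38
  Event 9 (restock 6): 38 + 6 = 44
  Event 10 (sale 25): sell min(25,44)=25. stock: 44 - 25 = 19. total_sold = 46
  Event 11 (restock 21): 19 + 21 = 40
  Event 12 (adjust -5): 40 + -5 = 35
  Event 13 (sale 18): sell min(18,35)=18. stock: 35 - 18 = 17. total_sold = 64
  Event 14 (restock 24): 17 + 24 = 41
  Event 15 (sale 19): sell min(19,41)=19. stock: 41 - 19 = 22. total_sold = 83
  Event 16 (restock 36): 22 + 36 = 58
Final: stock = 58, total_sold = 83

First zero at event 5.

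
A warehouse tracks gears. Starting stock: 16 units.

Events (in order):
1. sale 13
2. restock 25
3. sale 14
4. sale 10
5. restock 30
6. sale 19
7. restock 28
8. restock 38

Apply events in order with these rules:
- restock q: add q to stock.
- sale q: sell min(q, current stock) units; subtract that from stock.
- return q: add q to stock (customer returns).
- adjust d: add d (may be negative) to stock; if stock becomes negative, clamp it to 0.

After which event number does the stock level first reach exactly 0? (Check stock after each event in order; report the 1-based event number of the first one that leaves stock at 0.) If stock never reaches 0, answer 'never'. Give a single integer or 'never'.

Answer: never

Derivation:
Processing events:
Start: stock = 16
  Event 1 (sale 13): sell min(13,16)=13. stock: 16 - 13 = 3. total_sold = 13
  Event 2 (restock 25): 3 + 25 = 28
  Event 3 (sale 14): sell min(14,28)=14. stock: 28 - 14 = 14. total_sold = 27
  Event 4 (sale 10): sell min(10,14)=10. stock: 14 - 10 = 4. total_sold = 37
  Event 5 (restock 30): 4 + 30 = 34
  Event 6 (sale 19): sell min(19,34)=19. stock: 34 - 19 = 15. total_sold = 56
  Event 7 (restock 28): 15 + 28 = 43
  Event 8 (restock 38): 43 + 38 = 81
Final: stock = 81, total_sold = 56

Stock never reaches 0.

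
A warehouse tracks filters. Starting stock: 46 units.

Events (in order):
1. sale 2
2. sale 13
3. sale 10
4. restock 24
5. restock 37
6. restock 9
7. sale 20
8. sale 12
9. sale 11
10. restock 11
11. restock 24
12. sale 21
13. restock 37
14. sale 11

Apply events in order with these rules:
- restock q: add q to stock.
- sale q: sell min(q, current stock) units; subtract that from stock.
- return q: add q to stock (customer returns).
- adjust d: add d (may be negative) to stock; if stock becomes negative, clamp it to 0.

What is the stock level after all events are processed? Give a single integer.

Answer: 88

Derivation:
Processing events:
Start: stock = 46
  Event 1 (sale 2): sell min(2,46)=2. stock: 46 - 2 = 44. total_sold = 2
  Event 2 (sale 13): sell min(13,44)=13. stock: 44 - 13 = 31. total_sold = 15
  Event 3 (sale 10): sell min(10,31)=10. stock: 31 - 10 = 21. total_sold = 25
  Event 4 (restock 24): 21 + 24 = 45
  Event 5 (restock 37): 45 + 37 = 82
  Event 6 (restock 9): 82 + 9 = 91
  Event 7 (sale 20): sell min(20,91)=20. stock: 91 - 20 = 71. total_sold = 45
  Event 8 (sale 12): sell min(12,71)=12. stock: 71 - 12 = 59. total_sold = 57
  Event 9 (sale 11): sell min(11,59)=11. stock: 59 - 11 = 48. total_sold = 68
  Event 10 (restock 11): 48 + 11 = 59
  Event 11 (restock 24): 59 + 24 = 83
  Event 12 (sale 21): sell min(21,83)=21. stock: 83 - 21 = 62. total_sold = 89
  Event 13 (restock 37): 62 + 37 = 99
  Event 14 (sale 11): sell min(11,99)=11. stock: 99 - 11 = 88. total_sold = 100
Final: stock = 88, total_sold = 100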